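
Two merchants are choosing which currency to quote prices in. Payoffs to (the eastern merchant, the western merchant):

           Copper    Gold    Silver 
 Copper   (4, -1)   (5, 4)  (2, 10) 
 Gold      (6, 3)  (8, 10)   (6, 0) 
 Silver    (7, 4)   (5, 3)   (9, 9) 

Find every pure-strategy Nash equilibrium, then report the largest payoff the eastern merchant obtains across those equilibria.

Both Gold is a pure NE (the eastern merchant: 8 ≥ 5; the western merchant: 10 ≥ 3). The eastern merchant gets 8.
Both Silver is a pure NE (the eastern merchant: 9 ≥ 6; the western merchant: 9 ≥ 4). The eastern merchant gets 9.
Every other cell has a profitable deviation for at least one player. Highest of {8, 9} is 9.

9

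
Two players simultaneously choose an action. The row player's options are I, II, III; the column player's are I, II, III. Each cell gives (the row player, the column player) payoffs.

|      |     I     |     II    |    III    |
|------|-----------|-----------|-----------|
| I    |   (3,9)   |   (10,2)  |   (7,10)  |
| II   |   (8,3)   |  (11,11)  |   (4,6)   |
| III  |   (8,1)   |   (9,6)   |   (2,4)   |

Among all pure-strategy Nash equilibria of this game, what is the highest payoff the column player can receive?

(I, III) is a pure NE (the row player: 7 ≥ 4; the column player: 10 ≥ 9). The column player gets 10.
Both II is a pure NE (the row player: 11 ≥ 10; the column player: 11 ≥ 6). The column player gets 11.
Every other cell has a profitable deviation for at least one player. Highest of {10, 11} is 11.

11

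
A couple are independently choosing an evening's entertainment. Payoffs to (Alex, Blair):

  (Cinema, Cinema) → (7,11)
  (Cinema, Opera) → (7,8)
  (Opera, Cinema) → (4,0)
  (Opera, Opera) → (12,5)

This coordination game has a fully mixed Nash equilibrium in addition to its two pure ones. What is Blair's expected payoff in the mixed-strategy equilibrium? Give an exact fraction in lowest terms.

Alex mixes with probability p on Cinema, chosen so Blair is indifferent: 11p + 0(1−p) = 8p + 5(1−p) gives p = 5/8.
Blair's expected payoff is 11·5/8 + 0·3/8 = 55/8.

55/8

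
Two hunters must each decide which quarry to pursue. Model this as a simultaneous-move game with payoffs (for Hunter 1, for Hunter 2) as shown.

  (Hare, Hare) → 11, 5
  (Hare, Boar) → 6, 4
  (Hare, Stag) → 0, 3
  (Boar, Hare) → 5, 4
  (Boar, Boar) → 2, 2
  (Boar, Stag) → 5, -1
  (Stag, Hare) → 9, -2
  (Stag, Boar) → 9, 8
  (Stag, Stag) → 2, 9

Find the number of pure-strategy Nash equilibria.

1

Both Hare: Hunter 1 gets 11 (best alternative 9); Hunter 2 gets 5 (best alternative 4). Neither deviates — NE.
Both Boar is not a NE: Hunter 1 would switch to Stag (9 > 2).
No other cell survives both best-response checks, so there is 1 pure NE.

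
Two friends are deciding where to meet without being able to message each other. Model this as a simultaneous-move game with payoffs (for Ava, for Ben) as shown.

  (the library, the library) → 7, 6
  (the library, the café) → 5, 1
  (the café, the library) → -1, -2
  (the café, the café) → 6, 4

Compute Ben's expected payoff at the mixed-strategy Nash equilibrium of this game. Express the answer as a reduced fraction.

26/11

Ava mixes with probability p on the library, chosen so Ben is indifferent: 6p + (-2)(1−p) = 1p + 4(1−p) gives p = 6/11.
Ben's expected payoff is 6·6/11 + (-2)·5/11 = 26/11.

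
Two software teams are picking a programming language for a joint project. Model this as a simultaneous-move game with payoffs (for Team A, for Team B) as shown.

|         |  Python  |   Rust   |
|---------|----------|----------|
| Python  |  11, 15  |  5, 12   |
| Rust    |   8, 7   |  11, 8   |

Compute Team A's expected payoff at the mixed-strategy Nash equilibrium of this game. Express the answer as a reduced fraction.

Team B mixes with probability q on Python, chosen so Team A is indifferent: 11q + 5(1−q) = 8q + 11(1−q) gives q = 2/3.
Team A's expected payoff (from either row, since indifferent) is 11·2/3 + 5·1/3 = 9.

9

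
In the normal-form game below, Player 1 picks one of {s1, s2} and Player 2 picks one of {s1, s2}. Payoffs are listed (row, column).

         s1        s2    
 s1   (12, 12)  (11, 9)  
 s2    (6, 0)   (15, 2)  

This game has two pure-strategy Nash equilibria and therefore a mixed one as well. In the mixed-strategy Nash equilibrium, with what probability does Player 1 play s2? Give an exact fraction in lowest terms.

Player 1's mix p on s1 must make Player 2 indifferent between s1 and s2.
Player 2's payoff from s1: 12p + 0(1−p). From s2: 9p + 2(1−p).
Set equal: 3p = 2(1−p) → p = 2/5.
Probability on s2 is 1 − 2/5 = 3/5.

3/5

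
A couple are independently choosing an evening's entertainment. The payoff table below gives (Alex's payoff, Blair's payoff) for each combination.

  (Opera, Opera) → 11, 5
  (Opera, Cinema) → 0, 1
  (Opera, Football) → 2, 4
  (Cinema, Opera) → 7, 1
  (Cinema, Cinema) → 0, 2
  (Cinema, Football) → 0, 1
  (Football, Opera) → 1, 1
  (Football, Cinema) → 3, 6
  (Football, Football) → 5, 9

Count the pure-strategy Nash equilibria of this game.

Both Opera: Alex gets 11 (best alternative 7); Blair gets 5 (best alternative 4). Neither deviates — NE.
Both Football: Alex gets 5 (best alternative 2); Blair gets 9 (best alternative 6). Neither deviates — NE.
Both Cinema is not a NE: Alex would switch to Football (3 > 0).
No other cell survives both best-response checks, so there are 2 pure NE.

2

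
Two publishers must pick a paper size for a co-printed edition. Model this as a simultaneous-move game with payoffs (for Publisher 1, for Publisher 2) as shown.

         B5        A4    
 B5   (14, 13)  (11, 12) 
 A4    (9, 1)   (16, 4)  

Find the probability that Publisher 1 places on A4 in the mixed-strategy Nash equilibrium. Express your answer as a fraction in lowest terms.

1/4

Publisher 1's mix p on B5 must make Publisher 2 indifferent between B5 and A4.
Publisher 2's payoff from B5: 13p + 1(1−p). From A4: 12p + 4(1−p).
Set equal: 1p = 3(1−p) → p = 3/4.
Probability on A4 is 1 − 3/4 = 1/4.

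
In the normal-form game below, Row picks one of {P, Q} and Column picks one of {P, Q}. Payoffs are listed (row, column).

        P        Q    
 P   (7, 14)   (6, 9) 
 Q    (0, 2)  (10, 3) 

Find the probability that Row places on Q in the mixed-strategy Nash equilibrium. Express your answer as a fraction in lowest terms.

5/6

Row's mix p on P must make Column indifferent between P and Q.
Column's payoff from P: 14p + 2(1−p). From Q: 9p + 3(1−p).
Set equal: 5p = 1(1−p) → p = 1/6.
Probability on Q is 1 − 1/6 = 5/6.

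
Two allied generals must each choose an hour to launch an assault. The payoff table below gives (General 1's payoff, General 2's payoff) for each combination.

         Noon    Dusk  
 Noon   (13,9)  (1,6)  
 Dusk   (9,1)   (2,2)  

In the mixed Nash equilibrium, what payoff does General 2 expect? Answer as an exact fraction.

General 1 mixes with probability p on Noon, chosen so General 2 is indifferent: 9p + 1(1−p) = 6p + 2(1−p) gives p = 1/4.
General 2's expected payoff is 9·1/4 + 1·3/4 = 3.

3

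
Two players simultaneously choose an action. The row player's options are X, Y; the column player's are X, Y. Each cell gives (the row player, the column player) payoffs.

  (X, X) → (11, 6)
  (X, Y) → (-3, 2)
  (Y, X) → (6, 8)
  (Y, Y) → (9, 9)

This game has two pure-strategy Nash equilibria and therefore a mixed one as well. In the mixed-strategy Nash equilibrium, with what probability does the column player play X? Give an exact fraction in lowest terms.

12/17

The column player's mix q on X must make the row player indifferent between X and Y.
The row player's payoff from X: 11q + (-3)(1−q). From Y: 6q + 9(1−q).
Set equal: 5q = 12(1−q) → q = 12/17.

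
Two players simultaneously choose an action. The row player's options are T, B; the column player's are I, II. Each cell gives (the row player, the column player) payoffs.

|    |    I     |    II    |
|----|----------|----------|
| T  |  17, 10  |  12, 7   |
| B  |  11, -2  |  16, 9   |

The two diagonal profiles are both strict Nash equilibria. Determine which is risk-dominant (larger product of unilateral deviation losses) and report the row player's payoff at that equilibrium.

16

At (T, I): the row player loses 17 − 11 = 6 by deviating; the column player loses 10 − 7 = 3. Product = 6·3 = 18.
At (B, II): the row player loses 16 − 12 = 4 by deviating; the column player loses 9 − (-2) = 11. Product = 4·11 = 44.
44 > 18, so (B, II) is risk-dominant. The row player's payoff there is 16.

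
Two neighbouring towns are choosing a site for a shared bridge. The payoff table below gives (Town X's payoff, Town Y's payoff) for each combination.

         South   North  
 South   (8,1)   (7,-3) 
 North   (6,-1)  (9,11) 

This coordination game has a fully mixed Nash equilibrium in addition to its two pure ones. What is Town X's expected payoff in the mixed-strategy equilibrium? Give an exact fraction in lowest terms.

15/2

Town Y mixes with probability q on South, chosen so Town X is indifferent: 8q + 7(1−q) = 6q + 9(1−q) gives q = 1/2.
Town X's expected payoff (from either row, since indifferent) is 8·1/2 + 7·1/2 = 15/2.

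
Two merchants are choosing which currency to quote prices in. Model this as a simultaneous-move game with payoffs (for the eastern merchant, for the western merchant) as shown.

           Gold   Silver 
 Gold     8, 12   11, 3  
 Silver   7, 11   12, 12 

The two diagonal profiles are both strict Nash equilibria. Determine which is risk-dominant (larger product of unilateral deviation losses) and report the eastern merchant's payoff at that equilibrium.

8

At both Gold: the eastern merchant loses 8 − 7 = 1 by deviating; the western merchant loses 12 − 3 = 9. Product = 1·9 = 9.
At both Silver: the eastern merchant loses 12 − 11 = 1 by deviating; the western merchant loses 12 − 11 = 1. Product = 1·1 = 1.
9 > 1, so both Gold is risk-dominant. The eastern merchant's payoff there is 8.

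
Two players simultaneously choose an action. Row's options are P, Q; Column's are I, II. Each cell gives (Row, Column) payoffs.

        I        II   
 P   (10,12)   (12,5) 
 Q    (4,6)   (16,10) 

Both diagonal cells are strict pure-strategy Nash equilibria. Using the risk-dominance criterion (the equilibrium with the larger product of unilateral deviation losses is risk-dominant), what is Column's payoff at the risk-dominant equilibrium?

At (P, I): Row loses 10 − 4 = 6 by deviating; Column loses 12 − 5 = 7. Product = 6·7 = 42.
At (Q, II): Row loses 16 − 12 = 4 by deviating; Column loses 10 − 6 = 4. Product = 4·4 = 16.
42 > 16, so (P, I) is risk-dominant. Column's payoff there is 12.

12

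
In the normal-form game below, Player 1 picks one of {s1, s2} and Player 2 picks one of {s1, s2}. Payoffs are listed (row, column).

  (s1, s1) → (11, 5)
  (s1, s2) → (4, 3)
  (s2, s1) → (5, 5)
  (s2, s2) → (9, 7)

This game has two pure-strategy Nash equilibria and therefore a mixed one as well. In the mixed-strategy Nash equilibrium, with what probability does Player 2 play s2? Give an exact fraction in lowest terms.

Player 2's mix q on s1 must make Player 1 indifferent between s1 and s2.
Player 1's payoff from s1: 11q + 4(1−q). From s2: 5q + 9(1−q).
Set equal: 6q = 5(1−q) → q = 5/11.
Probability on s2 is 1 − 5/11 = 6/11.

6/11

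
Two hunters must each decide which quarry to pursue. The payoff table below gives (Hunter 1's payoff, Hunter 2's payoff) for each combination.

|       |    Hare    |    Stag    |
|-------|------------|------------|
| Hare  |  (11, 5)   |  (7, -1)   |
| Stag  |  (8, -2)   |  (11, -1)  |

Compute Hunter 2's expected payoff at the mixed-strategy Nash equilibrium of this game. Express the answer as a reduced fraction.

Hunter 1 mixes with probability p on Hare, chosen so Hunter 2 is indifferent: 5p + (-2)(1−p) = (-1)p + (-1)(1−p) gives p = 1/7.
Hunter 2's expected payoff is 5·1/7 + (-2)·6/7 = -1.

-1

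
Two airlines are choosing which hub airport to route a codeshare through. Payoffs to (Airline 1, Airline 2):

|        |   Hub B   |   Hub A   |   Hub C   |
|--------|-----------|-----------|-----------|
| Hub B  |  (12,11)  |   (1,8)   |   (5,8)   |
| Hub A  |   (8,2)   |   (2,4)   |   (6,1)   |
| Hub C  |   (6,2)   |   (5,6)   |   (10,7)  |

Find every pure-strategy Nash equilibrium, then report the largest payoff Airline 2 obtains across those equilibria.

11

Both Hub B is a pure NE (Airline 1: 12 ≥ 8; Airline 2: 11 ≥ 8). Airline 2 gets 11.
Both Hub C is a pure NE (Airline 1: 10 ≥ 6; Airline 2: 7 ≥ 6). Airline 2 gets 7.
Every other cell has a profitable deviation for at least one player. Highest of {11, 7} is 11.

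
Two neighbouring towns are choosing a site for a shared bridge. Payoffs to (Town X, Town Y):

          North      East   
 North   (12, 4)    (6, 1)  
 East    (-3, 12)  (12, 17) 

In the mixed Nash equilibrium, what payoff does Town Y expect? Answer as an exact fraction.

Town X mixes with probability p on North, chosen so Town Y is indifferent: 4p + 12(1−p) = 1p + 17(1−p) gives p = 5/8.
Town Y's expected payoff is 4·5/8 + 12·3/8 = 7.

7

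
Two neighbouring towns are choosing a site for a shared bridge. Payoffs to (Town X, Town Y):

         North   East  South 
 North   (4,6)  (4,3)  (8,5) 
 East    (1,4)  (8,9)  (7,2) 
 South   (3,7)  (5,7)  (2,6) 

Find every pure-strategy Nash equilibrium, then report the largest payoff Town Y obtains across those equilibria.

9

Both North is a pure NE (Town X: 4 ≥ 3; Town Y: 6 ≥ 5). Town Y gets 6.
Both East is a pure NE (Town X: 8 ≥ 5; Town Y: 9 ≥ 4). Town Y gets 9.
Every other cell has a profitable deviation for at least one player. Highest of {6, 9} is 9.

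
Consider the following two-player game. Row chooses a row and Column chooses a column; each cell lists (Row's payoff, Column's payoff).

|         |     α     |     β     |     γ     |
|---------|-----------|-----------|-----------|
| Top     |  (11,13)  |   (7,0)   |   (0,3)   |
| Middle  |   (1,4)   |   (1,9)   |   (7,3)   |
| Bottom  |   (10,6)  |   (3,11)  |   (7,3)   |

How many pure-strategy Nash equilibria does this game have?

1

(Top, α): Row gets 11 (best alternative 10); Column gets 13 (best alternative 3). Neither deviates — NE.
(Bottom, γ) is not a NE: Column would switch to β (11 > 3).
No other cell survives both best-response checks, so there is 1 pure NE.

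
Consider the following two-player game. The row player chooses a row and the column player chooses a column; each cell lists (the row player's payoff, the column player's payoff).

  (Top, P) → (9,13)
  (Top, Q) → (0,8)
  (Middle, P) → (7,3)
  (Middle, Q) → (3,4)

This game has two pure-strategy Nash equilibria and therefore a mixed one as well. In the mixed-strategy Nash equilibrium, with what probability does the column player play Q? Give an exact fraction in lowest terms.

2/5

The column player's mix q on P must make the row player indifferent between Top and Middle.
The row player's payoff from Top: 9q + 0(1−q). From Middle: 7q + 3(1−q).
Set equal: 2q = 3(1−q) → q = 3/5.
Probability on Q is 1 − 3/5 = 2/5.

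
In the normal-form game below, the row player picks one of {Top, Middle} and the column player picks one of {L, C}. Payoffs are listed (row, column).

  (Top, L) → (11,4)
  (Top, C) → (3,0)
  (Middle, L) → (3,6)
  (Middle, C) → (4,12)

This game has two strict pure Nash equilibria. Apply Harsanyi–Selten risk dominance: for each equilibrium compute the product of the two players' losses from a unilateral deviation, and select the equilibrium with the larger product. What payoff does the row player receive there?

At (Top, L): the row player loses 11 − 3 = 8 by deviating; the column player loses 4 − 0 = 4. Product = 8·4 = 32.
At (Middle, C): the row player loses 4 − 3 = 1 by deviating; the column player loses 12 − 6 = 6. Product = 1·6 = 6.
32 > 6, so (Top, L) is risk-dominant. The row player's payoff there is 11.

11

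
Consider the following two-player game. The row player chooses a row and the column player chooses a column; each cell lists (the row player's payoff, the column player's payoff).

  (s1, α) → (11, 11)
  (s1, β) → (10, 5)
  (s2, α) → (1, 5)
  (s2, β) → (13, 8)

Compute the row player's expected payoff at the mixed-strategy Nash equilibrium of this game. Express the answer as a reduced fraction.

133/13

The column player mixes with probability q on α, chosen so the row player is indifferent: 11q + 10(1−q) = 1q + 13(1−q) gives q = 3/13.
The row player's expected payoff (from either row, since indifferent) is 11·3/13 + 10·10/13 = 133/13.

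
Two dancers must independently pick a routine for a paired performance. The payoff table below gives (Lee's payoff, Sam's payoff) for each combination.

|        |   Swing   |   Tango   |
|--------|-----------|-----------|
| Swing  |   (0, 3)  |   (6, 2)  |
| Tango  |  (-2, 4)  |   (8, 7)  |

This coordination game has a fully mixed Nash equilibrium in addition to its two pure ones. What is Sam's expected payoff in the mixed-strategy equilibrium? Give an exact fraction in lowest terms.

13/4

Lee mixes with probability p on Swing, chosen so Sam is indifferent: 3p + 4(1−p) = 2p + 7(1−p) gives p = 3/4.
Sam's expected payoff is 3·3/4 + 4·1/4 = 13/4.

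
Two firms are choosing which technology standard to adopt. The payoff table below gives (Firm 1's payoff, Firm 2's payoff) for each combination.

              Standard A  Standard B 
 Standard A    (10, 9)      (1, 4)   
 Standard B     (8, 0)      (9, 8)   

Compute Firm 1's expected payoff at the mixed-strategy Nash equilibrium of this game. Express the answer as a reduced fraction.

41/5

Firm 2 mixes with probability q on Standard A, chosen so Firm 1 is indifferent: 10q + 1(1−q) = 8q + 9(1−q) gives q = 4/5.
Firm 1's expected payoff (from either row, since indifferent) is 10·4/5 + 1·1/5 = 41/5.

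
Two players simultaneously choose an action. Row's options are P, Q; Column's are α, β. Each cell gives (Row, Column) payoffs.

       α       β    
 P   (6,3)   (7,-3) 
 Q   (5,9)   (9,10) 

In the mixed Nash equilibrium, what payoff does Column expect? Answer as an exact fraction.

57/7

Row mixes with probability p on P, chosen so Column is indifferent: 3p + 9(1−p) = (-3)p + 10(1−p) gives p = 1/7.
Column's expected payoff is 3·1/7 + 9·6/7 = 57/7.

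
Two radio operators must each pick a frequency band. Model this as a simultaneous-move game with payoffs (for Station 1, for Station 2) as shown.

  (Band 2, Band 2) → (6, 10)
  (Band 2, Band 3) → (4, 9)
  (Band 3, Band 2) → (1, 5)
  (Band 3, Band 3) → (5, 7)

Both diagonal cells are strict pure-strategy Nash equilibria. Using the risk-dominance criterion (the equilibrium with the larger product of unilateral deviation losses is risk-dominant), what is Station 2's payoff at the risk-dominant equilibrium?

At both Band 2: Station 1 loses 6 − 1 = 5 by deviating; Station 2 loses 10 − 9 = 1. Product = 5·1 = 5.
At both Band 3: Station 1 loses 5 − 4 = 1 by deviating; Station 2 loses 7 − 5 = 2. Product = 1·2 = 2.
5 > 2, so both Band 2 is risk-dominant. Station 2's payoff there is 10.

10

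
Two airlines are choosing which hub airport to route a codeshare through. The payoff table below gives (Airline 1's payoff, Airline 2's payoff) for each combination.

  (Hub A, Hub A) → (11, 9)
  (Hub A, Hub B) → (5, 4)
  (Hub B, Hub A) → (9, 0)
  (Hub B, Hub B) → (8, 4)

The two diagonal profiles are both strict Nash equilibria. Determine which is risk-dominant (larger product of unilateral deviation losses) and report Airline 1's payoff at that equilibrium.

At both Hub A: Airline 1 loses 11 − 9 = 2 by deviating; Airline 2 loses 9 − 4 = 5. Product = 2·5 = 10.
At both Hub B: Airline 1 loses 8 − 5 = 3 by deviating; Airline 2 loses 4 − 0 = 4. Product = 3·4 = 12.
12 > 10, so both Hub B is risk-dominant. Airline 1's payoff there is 8.

8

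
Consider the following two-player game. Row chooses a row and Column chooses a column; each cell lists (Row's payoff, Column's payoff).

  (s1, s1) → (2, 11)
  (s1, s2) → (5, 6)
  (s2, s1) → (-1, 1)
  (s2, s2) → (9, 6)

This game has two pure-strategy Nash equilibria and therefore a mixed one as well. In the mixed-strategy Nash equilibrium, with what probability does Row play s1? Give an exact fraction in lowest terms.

Row's mix p on s1 must make Column indifferent between s1 and s2.
Column's payoff from s1: 11p + 1(1−p). From s2: 6p + 6(1−p).
Set equal: 5p = 5(1−p) → p = 5/10 = 1/2.

1/2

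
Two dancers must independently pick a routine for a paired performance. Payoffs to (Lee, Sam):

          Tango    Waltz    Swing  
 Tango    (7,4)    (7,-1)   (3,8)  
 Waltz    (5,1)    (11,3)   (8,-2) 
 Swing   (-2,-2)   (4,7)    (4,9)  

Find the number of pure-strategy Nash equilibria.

1

Both Waltz: Lee gets 11 (best alternative 7); Sam gets 3 (best alternative 1). Neither deviates — NE.
Both Tango is not a NE: Sam would switch to Swing (8 > 4).
No other cell survives both best-response checks, so there is 1 pure NE.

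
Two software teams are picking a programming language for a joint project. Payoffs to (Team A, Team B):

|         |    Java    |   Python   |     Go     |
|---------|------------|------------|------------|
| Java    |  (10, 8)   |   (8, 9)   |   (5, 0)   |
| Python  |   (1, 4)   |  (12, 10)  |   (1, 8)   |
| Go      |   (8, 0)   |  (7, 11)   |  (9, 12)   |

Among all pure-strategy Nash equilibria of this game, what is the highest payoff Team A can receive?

Both Python is a pure NE (Team A: 12 ≥ 8; Team B: 10 ≥ 8). Team A gets 12.
Both Go is a pure NE (Team A: 9 ≥ 5; Team B: 12 ≥ 11). Team A gets 9.
Every other cell has a profitable deviation for at least one player. Highest of {12, 9} is 12.

12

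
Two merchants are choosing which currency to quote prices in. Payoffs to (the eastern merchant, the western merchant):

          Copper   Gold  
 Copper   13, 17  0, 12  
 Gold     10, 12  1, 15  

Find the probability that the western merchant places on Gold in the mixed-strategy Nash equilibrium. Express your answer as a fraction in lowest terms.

3/4

The western merchant's mix q on Copper must make the eastern merchant indifferent between Copper and Gold.
The eastern merchant's payoff from Copper: 13q + 0(1−q). From Gold: 10q + 1(1−q).
Set equal: 3q = 1(1−q) → q = 1/4.
Probability on Gold is 1 − 1/4 = 3/4.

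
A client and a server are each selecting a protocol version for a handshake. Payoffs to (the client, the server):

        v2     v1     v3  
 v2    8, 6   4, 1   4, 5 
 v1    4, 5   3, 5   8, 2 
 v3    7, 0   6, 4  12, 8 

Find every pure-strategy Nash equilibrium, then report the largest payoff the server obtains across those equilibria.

8

Both v2 is a pure NE (the client: 8 ≥ 7; the server: 6 ≥ 5). The server gets 6.
Both v3 is a pure NE (the client: 12 ≥ 8; the server: 8 ≥ 4). The server gets 8.
Every other cell has a profitable deviation for at least one player. Highest of {6, 8} is 8.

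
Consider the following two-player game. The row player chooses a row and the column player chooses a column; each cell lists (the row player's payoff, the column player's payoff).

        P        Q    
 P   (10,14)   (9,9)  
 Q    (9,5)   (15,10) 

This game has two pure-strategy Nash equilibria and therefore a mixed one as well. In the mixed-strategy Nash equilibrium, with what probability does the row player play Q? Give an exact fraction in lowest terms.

The row player's mix p on P must make the column player indifferent between P and Q.
The column player's payoff from P: 14p + 5(1−p). From Q: 9p + 10(1−p).
Set equal: 5p = 5(1−p) → p = 5/10 = 1/2.
Probability on Q is 1 − 1/2 = 1/2.

1/2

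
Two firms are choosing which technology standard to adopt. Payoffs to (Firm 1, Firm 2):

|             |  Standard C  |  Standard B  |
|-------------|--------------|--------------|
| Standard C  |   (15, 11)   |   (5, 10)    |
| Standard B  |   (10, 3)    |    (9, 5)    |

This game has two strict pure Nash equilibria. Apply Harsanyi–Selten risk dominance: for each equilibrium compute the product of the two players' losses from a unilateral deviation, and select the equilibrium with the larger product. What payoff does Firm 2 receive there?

5

At both Standard C: Firm 1 loses 15 − 10 = 5 by deviating; Firm 2 loses 11 − 10 = 1. Product = 5·1 = 5.
At both Standard B: Firm 1 loses 9 − 5 = 4 by deviating; Firm 2 loses 5 − 3 = 2. Product = 4·2 = 8.
8 > 5, so both Standard B is risk-dominant. Firm 2's payoff there is 5.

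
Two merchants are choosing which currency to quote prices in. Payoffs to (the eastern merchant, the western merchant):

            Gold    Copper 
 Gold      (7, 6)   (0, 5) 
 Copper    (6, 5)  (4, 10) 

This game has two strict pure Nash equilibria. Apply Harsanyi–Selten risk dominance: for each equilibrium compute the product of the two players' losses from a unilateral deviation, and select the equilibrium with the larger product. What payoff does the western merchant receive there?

10

At both Gold: the eastern merchant loses 7 − 6 = 1 by deviating; the western merchant loses 6 − 5 = 1. Product = 1·1 = 1.
At both Copper: the eastern merchant loses 4 − 0 = 4 by deviating; the western merchant loses 10 − 5 = 5. Product = 4·5 = 20.
20 > 1, so both Copper is risk-dominant. The western merchant's payoff there is 10.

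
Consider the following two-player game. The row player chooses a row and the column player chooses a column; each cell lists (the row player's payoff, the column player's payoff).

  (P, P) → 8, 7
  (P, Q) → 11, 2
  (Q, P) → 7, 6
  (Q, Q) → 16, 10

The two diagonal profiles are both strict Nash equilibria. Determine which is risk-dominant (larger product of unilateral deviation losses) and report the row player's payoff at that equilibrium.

16

At both P: the row player loses 8 − 7 = 1 by deviating; the column player loses 7 − 2 = 5. Product = 1·5 = 5.
At both Q: the row player loses 16 − 11 = 5 by deviating; the column player loses 10 − 6 = 4. Product = 5·4 = 20.
20 > 5, so both Q is risk-dominant. The row player's payoff there is 16.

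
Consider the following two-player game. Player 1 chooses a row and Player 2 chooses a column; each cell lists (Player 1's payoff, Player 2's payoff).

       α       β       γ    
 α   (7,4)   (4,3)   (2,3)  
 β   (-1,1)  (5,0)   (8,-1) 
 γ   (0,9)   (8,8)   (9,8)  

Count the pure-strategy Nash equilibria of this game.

Both α: Player 1 gets 7 (best alternative 0); Player 2 gets 4 (best alternative 3). Neither deviates — NE.
Both β is not a NE: Player 1 would switch to γ (8 > 5).
No other cell survives both best-response checks, so there is 1 pure NE.

1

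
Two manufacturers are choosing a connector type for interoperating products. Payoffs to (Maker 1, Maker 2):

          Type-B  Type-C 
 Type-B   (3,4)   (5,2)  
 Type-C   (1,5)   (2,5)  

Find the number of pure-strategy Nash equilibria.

Both Type-B: Maker 1 gets 3 (best alternative 1); Maker 2 gets 4 (best alternative 2). Neither deviates — NE.
Both Type-C is not a NE: Maker 1 would switch to Type-B (5 > 2).
No other cell survives both best-response checks, so there is 1 pure NE.

1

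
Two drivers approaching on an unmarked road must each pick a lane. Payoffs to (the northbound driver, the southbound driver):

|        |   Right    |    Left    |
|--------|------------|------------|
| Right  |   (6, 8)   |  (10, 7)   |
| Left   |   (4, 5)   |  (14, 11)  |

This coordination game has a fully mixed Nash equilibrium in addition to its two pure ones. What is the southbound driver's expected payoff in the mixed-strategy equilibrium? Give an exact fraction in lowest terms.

The northbound driver mixes with probability p on Right, chosen so the southbound driver is indifferent: 8p + 5(1−p) = 7p + 11(1−p) gives p = 6/7.
The southbound driver's expected payoff is 8·6/7 + 5·1/7 = 53/7.

53/7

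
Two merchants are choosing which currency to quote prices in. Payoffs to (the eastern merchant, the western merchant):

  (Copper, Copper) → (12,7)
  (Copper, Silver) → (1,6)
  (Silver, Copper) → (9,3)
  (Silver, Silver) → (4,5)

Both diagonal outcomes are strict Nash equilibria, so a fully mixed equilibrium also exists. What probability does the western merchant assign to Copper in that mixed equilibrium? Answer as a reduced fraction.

The western merchant's mix q on Copper must make the eastern merchant indifferent between Copper and Silver.
The eastern merchant's payoff from Copper: 12q + 1(1−q). From Silver: 9q + 4(1−q).
Set equal: 3q = 3(1−q) → q = 3/6 = 1/2.

1/2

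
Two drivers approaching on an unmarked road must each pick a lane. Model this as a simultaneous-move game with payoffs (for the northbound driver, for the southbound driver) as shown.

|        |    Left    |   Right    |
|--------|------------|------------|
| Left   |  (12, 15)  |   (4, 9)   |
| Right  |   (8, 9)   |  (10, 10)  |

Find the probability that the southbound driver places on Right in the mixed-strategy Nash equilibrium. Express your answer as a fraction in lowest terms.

The southbound driver's mix q on Left must make the northbound driver indifferent between Left and Right.
The northbound driver's payoff from Left: 12q + 4(1−q). From Right: 8q + 10(1−q).
Set equal: 4q = 6(1−q) → q = 6/10 = 3/5.
Probability on Right is 1 − 3/5 = 2/5.

2/5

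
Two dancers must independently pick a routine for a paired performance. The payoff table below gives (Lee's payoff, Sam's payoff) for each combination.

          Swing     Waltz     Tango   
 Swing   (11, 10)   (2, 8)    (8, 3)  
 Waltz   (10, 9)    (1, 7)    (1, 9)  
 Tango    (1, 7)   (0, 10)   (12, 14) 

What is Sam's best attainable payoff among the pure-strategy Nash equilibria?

14

Both Swing is a pure NE (Lee: 11 ≥ 10; Sam: 10 ≥ 8). Sam gets 10.
Both Tango is a pure NE (Lee: 12 ≥ 8; Sam: 14 ≥ 10). Sam gets 14.
Every other cell has a profitable deviation for at least one player. Highest of {10, 14} is 14.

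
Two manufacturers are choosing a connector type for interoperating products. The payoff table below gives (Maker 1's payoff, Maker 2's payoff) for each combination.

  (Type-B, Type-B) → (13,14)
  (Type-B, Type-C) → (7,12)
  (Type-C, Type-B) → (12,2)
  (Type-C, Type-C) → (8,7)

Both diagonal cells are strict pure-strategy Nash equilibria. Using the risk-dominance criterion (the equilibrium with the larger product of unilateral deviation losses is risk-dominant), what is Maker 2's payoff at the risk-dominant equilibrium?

7

At both Type-B: Maker 1 loses 13 − 12 = 1 by deviating; Maker 2 loses 14 − 12 = 2. Product = 1·2 = 2.
At both Type-C: Maker 1 loses 8 − 7 = 1 by deviating; Maker 2 loses 7 − 2 = 5. Product = 1·5 = 5.
5 > 2, so both Type-C is risk-dominant. Maker 2's payoff there is 7.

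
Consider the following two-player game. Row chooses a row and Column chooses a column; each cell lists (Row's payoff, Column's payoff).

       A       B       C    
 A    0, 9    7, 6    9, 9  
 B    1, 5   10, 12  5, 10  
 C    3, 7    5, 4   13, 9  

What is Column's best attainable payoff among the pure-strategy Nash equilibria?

12

Both B is a pure NE (Row: 10 ≥ 7; Column: 12 ≥ 10). Column gets 12.
Both C is a pure NE (Row: 13 ≥ 9; Column: 9 ≥ 7). Column gets 9.
Every other cell has a profitable deviation for at least one player. Highest of {12, 9} is 12.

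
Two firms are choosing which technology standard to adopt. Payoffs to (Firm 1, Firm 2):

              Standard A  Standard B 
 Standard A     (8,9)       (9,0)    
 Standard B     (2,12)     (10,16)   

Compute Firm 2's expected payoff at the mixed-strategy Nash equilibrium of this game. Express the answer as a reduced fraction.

144/13

Firm 1 mixes with probability p on Standard A, chosen so Firm 2 is indifferent: 9p + 12(1−p) = 0p + 16(1−p) gives p = 4/13.
Firm 2's expected payoff is 9·4/13 + 12·9/13 = 144/13.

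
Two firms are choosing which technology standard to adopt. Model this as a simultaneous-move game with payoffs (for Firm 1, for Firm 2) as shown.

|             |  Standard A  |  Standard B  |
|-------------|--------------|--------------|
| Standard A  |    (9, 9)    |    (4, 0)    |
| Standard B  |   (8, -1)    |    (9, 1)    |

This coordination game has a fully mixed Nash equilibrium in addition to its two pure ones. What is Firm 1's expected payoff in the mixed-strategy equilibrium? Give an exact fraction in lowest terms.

49/6

Firm 2 mixes with probability q on Standard A, chosen so Firm 1 is indifferent: 9q + 4(1−q) = 8q + 9(1−q) gives q = 5/6.
Firm 1's expected payoff (from either row, since indifferent) is 9·5/6 + 4·1/6 = 49/6.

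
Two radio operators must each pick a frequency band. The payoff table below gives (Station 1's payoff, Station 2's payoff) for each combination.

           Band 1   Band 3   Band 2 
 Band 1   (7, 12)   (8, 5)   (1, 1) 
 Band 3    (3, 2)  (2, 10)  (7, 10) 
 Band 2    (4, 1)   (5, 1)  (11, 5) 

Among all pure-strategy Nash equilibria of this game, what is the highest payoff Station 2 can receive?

Both Band 1 is a pure NE (Station 1: 7 ≥ 4; Station 2: 12 ≥ 5). Station 2 gets 12.
Both Band 2 is a pure NE (Station 1: 11 ≥ 7; Station 2: 5 ≥ 1). Station 2 gets 5.
Every other cell has a profitable deviation for at least one player. Highest of {12, 5} is 12.

12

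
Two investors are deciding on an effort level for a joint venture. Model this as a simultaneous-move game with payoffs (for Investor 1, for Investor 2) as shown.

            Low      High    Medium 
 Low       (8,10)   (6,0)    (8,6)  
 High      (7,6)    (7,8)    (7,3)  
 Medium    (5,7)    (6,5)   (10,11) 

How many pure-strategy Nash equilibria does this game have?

Both Low: Investor 1 gets 8 (best alternative 7); Investor 2 gets 10 (best alternative 6). Neither deviates — NE.
Both High: Investor 1 gets 7 (best alternative 6); Investor 2 gets 8 (best alternative 6). Neither deviates — NE.
Both Medium: Investor 1 gets 10 (best alternative 8); Investor 2 gets 11 (best alternative 7). Neither deviates — NE.
(Medium, Low) is not a NE: Investor 1 would switch to Low (8 > 5).
No other cell survives both best-response checks, so there are 3 pure NE.

3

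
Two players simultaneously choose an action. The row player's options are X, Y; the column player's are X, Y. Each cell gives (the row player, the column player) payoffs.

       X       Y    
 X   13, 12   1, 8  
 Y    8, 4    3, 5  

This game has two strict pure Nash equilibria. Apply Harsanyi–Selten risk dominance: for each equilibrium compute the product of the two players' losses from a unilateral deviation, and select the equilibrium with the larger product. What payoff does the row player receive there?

13

At both X: the row player loses 13 − 8 = 5 by deviating; the column player loses 12 − 8 = 4. Product = 5·4 = 20.
At both Y: the row player loses 3 − 1 = 2 by deviating; the column player loses 5 − 4 = 1. Product = 2·1 = 2.
20 > 2, so both X is risk-dominant. The row player's payoff there is 13.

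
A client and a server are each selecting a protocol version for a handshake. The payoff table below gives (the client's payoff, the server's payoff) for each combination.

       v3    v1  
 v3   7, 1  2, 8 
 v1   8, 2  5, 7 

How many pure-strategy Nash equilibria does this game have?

Both v1: the client gets 5 (best alternative 2); the server gets 7 (best alternative 2). Neither deviates — NE.
Both v3 is not a NE: the client would switch to v1 (8 > 7).
No other cell survives both best-response checks, so there is 1 pure NE.

1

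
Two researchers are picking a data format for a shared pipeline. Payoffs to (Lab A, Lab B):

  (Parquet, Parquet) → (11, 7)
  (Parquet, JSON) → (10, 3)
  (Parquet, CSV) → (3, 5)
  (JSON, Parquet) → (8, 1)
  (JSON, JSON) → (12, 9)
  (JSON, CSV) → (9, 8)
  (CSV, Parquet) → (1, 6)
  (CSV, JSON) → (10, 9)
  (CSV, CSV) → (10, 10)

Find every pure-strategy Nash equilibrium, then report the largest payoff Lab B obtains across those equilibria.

10

Both Parquet is a pure NE (Lab A: 11 ≥ 8; Lab B: 7 ≥ 5). Lab B gets 7.
Both JSON is a pure NE (Lab A: 12 ≥ 10; Lab B: 9 ≥ 8). Lab B gets 9.
Both CSV is a pure NE (Lab A: 10 ≥ 9; Lab B: 10 ≥ 9). Lab B gets 10.
Every other cell has a profitable deviation for at least one player. Highest of {7, 9, 10} is 10.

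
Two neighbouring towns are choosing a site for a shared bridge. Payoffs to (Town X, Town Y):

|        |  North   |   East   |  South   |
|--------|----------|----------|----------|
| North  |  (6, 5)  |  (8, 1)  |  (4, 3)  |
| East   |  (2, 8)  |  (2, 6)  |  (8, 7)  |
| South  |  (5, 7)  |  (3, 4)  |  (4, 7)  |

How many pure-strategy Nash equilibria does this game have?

1

Both North: Town X gets 6 (best alternative 5); Town Y gets 5 (best alternative 3). Neither deviates — NE.
Both South is not a NE: Town X would switch to East (8 > 4).
No other cell survives both best-response checks, so there is 1 pure NE.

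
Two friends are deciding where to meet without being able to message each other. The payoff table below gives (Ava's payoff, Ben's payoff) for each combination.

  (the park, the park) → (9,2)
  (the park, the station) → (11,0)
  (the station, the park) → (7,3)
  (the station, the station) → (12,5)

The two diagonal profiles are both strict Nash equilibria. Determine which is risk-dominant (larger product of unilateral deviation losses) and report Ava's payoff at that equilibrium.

At both the park: Ava loses 9 − 7 = 2 by deviating; Ben loses 2 − 0 = 2. Product = 2·2 = 4.
At both the station: Ava loses 12 − 11 = 1 by deviating; Ben loses 5 − 3 = 2. Product = 1·2 = 2.
4 > 2, so both the park is risk-dominant. Ava's payoff there is 9.

9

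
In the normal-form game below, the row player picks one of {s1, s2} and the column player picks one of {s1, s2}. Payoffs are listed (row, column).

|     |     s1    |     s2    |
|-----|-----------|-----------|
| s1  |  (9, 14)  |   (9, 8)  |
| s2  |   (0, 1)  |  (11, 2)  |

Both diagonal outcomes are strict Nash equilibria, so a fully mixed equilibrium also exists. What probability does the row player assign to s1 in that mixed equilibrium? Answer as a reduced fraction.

The row player's mix p on s1 must make the column player indifferent between s1 and s2.
The column player's payoff from s1: 14p + 1(1−p). From s2: 8p + 2(1−p).
Set equal: 6p = 1(1−p) → p = 1/7.

1/7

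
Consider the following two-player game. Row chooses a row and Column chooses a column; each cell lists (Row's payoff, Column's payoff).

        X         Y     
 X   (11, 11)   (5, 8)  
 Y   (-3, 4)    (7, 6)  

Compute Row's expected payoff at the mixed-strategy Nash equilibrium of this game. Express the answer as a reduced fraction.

23/4

Column mixes with probability q on X, chosen so Row is indifferent: 11q + 5(1−q) = (-3)q + 7(1−q) gives q = 1/8.
Row's expected payoff (from either row, since indifferent) is 11·1/8 + 5·7/8 = 23/4.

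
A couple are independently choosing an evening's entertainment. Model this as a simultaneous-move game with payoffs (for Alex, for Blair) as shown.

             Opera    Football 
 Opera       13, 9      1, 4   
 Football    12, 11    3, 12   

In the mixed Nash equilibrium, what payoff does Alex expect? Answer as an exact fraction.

Blair mixes with probability q on Opera, chosen so Alex is indifferent: 13q + 1(1−q) = 12q + 3(1−q) gives q = 2/3.
Alex's expected payoff (from either row, since indifferent) is 13·2/3 + 1·1/3 = 9.

9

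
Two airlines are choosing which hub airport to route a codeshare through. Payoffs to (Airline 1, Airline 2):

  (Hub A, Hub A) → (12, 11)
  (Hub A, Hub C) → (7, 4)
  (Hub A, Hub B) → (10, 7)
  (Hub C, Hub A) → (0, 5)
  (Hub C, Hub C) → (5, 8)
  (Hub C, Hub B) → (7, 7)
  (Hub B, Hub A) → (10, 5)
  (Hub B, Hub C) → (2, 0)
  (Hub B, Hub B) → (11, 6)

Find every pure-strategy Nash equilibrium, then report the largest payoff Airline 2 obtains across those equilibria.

11

Both Hub A is a pure NE (Airline 1: 12 ≥ 10; Airline 2: 11 ≥ 7). Airline 2 gets 11.
Both Hub B is a pure NE (Airline 1: 11 ≥ 10; Airline 2: 6 ≥ 5). Airline 2 gets 6.
Every other cell has a profitable deviation for at least one player. Highest of {11, 6} is 11.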